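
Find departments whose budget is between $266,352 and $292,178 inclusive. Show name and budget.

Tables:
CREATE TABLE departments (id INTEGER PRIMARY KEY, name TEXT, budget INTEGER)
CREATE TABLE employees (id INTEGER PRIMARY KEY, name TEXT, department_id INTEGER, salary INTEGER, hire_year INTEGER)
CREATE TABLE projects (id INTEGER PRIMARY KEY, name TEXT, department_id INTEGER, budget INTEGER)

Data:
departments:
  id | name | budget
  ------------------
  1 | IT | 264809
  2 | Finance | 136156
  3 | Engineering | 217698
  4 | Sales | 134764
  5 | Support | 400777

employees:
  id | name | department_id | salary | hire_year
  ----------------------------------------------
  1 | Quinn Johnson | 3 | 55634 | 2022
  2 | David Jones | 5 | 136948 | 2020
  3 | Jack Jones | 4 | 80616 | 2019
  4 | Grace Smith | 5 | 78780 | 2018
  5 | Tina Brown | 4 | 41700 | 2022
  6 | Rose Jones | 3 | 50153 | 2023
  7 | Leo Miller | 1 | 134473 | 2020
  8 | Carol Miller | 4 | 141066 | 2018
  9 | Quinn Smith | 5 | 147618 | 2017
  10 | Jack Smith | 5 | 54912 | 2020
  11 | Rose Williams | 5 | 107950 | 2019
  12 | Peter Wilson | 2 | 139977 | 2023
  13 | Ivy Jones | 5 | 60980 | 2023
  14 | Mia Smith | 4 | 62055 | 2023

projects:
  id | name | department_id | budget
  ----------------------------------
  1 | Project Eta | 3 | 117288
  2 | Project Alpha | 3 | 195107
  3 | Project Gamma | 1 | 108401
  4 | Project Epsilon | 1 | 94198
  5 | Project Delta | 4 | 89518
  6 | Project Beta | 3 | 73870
SELECT name, budget FROM departments WHERE budget BETWEEN 266352 AND 292178

Execution result:
(no rows)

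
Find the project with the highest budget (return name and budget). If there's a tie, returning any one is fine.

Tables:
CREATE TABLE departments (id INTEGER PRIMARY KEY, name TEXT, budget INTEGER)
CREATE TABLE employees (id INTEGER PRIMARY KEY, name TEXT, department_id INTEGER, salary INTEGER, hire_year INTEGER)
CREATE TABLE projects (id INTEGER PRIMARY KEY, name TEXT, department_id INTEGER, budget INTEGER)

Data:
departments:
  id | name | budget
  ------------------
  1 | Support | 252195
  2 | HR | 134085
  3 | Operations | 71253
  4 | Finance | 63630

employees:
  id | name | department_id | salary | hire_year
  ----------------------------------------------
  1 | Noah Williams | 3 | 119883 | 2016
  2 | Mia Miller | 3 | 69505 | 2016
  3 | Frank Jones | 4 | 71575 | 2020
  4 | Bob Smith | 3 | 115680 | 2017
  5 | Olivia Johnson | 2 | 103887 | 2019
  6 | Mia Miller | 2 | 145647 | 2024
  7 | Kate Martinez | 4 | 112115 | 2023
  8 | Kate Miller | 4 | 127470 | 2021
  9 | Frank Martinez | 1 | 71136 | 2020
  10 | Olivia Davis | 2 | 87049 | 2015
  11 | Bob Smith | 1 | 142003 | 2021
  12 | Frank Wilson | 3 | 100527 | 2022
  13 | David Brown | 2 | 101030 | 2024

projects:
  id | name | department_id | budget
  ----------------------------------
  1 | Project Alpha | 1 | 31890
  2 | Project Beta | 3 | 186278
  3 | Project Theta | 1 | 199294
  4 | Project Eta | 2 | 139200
SELECT name, budget FROM projects ORDER BY budget DESC LIMIT 1

Execution result:
name | budget
Project Theta | 199294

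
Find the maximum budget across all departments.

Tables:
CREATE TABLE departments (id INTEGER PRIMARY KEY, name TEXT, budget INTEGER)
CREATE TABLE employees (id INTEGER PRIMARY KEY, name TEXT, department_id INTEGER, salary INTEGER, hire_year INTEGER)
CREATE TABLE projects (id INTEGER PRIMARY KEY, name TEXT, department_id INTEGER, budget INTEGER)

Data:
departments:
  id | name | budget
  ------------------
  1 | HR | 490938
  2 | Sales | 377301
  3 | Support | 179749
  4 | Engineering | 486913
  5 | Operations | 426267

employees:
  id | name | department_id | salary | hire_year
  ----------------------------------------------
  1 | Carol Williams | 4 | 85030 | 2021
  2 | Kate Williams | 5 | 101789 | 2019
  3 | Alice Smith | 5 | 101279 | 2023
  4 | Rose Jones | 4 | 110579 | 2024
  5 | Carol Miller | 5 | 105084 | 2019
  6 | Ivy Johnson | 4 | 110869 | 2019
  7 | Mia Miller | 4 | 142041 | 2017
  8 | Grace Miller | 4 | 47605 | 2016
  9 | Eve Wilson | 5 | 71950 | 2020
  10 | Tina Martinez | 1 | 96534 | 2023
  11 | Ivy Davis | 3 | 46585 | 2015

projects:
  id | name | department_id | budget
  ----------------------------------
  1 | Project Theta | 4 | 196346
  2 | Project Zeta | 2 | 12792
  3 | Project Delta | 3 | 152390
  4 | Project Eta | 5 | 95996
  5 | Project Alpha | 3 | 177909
SELECT MAX(budget) FROM departments

Execution result:
490938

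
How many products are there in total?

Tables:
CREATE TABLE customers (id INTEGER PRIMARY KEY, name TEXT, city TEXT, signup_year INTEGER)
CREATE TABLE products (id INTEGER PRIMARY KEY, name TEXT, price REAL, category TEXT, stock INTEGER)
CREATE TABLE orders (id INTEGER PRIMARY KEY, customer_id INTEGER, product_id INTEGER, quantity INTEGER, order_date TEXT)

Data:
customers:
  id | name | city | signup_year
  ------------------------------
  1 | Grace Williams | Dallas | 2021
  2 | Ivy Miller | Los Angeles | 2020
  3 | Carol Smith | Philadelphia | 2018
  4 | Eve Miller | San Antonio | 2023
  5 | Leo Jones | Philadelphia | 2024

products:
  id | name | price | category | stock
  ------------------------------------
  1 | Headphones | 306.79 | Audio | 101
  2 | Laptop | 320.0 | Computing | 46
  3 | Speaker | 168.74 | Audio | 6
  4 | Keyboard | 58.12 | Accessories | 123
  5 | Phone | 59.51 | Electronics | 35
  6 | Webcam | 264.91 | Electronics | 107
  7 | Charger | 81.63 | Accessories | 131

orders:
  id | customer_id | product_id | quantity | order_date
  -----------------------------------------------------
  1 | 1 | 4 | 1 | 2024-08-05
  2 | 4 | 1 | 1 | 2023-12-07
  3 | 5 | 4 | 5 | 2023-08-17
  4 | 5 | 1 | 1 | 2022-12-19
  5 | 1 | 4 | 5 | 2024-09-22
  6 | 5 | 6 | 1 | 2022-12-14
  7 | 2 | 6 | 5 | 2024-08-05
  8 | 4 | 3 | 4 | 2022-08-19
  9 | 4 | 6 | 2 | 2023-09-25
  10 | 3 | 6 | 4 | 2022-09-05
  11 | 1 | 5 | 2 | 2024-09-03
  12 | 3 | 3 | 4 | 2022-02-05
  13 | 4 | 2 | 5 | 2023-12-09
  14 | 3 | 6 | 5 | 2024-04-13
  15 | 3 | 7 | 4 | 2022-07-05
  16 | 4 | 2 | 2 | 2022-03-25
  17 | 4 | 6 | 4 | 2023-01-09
SELECT COUNT(*) FROM products

Execution result:
7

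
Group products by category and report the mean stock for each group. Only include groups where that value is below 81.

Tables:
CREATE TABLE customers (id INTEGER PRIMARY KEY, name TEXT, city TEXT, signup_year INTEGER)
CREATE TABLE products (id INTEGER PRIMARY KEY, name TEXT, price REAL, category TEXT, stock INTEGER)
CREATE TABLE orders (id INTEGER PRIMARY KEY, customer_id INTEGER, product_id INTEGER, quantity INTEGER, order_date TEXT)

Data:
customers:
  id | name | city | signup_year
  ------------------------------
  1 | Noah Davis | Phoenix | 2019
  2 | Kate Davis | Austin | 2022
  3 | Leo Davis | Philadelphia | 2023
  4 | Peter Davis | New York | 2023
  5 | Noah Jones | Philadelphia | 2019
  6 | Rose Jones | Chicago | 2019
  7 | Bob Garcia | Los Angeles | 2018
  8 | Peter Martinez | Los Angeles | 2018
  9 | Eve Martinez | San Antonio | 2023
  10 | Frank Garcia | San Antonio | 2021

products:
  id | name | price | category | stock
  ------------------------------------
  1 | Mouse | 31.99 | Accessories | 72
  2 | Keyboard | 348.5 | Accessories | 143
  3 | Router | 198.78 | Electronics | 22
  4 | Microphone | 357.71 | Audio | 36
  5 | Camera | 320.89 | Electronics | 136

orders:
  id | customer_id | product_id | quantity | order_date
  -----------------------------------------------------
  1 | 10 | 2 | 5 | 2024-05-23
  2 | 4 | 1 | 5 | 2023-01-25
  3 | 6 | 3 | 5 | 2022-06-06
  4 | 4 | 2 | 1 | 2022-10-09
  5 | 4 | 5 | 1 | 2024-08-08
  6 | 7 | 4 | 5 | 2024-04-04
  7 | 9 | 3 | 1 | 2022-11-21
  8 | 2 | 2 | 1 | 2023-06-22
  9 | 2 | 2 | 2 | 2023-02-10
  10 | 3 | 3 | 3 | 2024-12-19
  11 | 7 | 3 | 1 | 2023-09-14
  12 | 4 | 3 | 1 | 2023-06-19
SELECT category, AVG(stock) AS avg_stock FROM products GROUP BY category HAVING AVG(stock) < 81

Execution result:
category | avg_stock
Audio | 36.00
Electronics | 79.00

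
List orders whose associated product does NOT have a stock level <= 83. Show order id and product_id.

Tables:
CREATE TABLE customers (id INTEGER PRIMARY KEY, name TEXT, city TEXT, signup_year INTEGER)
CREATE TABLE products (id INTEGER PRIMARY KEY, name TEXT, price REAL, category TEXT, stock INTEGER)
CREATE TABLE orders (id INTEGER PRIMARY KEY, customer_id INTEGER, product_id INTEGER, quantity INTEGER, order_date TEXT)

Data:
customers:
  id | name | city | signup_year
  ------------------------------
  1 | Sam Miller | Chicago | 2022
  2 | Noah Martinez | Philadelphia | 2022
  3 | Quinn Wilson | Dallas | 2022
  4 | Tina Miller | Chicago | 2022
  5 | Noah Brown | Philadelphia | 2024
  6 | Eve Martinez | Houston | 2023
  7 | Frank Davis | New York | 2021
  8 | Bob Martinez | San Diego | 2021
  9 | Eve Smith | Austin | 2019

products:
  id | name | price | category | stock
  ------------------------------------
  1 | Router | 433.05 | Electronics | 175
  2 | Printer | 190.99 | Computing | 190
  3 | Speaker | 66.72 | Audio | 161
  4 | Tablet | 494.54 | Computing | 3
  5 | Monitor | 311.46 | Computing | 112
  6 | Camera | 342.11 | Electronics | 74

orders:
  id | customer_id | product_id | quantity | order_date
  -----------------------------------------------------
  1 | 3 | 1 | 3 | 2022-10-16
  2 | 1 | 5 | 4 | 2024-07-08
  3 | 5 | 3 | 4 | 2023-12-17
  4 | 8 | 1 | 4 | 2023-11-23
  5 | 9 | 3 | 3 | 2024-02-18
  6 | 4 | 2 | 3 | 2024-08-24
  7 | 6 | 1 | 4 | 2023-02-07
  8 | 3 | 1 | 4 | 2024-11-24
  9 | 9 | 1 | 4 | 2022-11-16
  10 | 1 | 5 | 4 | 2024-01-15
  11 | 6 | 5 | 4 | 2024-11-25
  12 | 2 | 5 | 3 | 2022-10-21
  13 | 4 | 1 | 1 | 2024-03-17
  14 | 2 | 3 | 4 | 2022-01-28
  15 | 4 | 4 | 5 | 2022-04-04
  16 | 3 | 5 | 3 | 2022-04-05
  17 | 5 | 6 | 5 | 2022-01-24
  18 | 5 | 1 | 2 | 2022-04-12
SELECT id, product_id FROM orders WHERE product_id NOT IN (SELECT id FROM products WHERE stock <= 83)

Execution result:
id | product_id
1 | 1
2 | 5
3 | 3
4 | 1
5 | 3
6 | 2
7 | 1
8 | 1
9 | 1
10 | 5
11 | 5
12 | 5
13 | 1
14 | 3
16 | 5
18 | 1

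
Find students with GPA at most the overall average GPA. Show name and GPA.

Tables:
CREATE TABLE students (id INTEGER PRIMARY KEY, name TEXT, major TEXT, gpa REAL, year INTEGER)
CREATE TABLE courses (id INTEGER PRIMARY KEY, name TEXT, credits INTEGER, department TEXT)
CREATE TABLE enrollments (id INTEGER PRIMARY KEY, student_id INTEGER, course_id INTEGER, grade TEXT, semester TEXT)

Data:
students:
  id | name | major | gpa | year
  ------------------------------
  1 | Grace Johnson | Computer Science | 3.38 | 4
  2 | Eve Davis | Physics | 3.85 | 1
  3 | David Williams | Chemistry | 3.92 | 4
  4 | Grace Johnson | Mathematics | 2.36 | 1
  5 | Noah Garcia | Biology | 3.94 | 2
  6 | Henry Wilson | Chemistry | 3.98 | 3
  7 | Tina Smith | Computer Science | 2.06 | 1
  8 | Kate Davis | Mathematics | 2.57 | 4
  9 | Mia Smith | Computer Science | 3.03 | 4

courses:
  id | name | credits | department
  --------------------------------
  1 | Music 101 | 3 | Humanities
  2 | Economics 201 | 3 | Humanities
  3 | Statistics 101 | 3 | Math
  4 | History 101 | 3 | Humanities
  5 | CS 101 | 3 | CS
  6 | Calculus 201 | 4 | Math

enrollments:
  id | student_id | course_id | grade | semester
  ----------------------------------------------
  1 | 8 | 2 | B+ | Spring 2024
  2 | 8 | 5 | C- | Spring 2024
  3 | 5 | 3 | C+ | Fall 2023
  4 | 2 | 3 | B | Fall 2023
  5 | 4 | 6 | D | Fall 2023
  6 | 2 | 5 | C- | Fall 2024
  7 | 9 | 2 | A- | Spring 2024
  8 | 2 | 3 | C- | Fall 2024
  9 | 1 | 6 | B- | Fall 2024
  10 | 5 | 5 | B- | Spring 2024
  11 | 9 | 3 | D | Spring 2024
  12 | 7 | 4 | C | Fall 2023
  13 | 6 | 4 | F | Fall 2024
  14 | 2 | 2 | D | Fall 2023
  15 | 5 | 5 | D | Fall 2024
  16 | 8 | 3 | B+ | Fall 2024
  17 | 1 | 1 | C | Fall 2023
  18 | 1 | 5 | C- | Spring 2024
SELECT name, gpa FROM students WHERE gpa <= (SELECT AVG(gpa) FROM students)

Execution result:
name | gpa
Grace Johnson | 2.36
Tina Smith | 2.06
Kate Davis | 2.57
Mia Smith | 3.03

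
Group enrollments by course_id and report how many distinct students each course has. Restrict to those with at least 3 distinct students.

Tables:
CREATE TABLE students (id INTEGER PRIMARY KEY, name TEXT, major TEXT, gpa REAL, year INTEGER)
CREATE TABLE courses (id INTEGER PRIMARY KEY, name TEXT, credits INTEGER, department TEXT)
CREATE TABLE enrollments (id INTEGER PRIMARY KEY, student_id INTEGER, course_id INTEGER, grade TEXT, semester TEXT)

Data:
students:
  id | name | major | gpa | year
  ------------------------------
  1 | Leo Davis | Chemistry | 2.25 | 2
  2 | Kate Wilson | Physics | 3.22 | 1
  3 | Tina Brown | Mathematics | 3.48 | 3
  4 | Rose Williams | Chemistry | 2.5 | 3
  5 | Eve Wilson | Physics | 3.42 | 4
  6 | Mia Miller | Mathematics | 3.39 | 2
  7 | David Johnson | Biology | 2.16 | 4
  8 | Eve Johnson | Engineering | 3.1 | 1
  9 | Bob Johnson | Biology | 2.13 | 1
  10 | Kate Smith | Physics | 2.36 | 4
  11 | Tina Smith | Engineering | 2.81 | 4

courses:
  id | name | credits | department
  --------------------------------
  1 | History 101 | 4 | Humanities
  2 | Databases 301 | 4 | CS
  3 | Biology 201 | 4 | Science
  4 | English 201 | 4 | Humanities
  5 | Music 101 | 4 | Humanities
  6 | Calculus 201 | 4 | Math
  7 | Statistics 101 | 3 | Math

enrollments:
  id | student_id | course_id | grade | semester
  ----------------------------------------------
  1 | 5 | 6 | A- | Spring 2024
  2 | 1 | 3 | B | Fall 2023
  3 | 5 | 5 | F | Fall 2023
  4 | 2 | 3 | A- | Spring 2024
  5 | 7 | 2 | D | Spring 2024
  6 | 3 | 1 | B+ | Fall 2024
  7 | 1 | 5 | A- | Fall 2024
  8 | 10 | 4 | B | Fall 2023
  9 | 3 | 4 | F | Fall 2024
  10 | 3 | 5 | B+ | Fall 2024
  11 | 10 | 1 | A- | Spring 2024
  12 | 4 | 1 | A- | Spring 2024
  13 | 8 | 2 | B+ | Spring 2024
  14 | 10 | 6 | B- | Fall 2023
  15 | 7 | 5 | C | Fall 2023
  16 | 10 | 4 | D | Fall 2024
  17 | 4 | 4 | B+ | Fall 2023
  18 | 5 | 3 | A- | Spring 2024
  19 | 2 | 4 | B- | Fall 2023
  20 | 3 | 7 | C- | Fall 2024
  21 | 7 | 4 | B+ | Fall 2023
SELECT course_id, COUNT(DISTINCT student_id) AS distinct_student_count FROM enrollments GROUP BY course_id HAVING COUNT(DISTINCT student_id) >= 3

Execution result:
course_id | distinct_student_count
1 | 3
3 | 3
4 | 5
5 | 4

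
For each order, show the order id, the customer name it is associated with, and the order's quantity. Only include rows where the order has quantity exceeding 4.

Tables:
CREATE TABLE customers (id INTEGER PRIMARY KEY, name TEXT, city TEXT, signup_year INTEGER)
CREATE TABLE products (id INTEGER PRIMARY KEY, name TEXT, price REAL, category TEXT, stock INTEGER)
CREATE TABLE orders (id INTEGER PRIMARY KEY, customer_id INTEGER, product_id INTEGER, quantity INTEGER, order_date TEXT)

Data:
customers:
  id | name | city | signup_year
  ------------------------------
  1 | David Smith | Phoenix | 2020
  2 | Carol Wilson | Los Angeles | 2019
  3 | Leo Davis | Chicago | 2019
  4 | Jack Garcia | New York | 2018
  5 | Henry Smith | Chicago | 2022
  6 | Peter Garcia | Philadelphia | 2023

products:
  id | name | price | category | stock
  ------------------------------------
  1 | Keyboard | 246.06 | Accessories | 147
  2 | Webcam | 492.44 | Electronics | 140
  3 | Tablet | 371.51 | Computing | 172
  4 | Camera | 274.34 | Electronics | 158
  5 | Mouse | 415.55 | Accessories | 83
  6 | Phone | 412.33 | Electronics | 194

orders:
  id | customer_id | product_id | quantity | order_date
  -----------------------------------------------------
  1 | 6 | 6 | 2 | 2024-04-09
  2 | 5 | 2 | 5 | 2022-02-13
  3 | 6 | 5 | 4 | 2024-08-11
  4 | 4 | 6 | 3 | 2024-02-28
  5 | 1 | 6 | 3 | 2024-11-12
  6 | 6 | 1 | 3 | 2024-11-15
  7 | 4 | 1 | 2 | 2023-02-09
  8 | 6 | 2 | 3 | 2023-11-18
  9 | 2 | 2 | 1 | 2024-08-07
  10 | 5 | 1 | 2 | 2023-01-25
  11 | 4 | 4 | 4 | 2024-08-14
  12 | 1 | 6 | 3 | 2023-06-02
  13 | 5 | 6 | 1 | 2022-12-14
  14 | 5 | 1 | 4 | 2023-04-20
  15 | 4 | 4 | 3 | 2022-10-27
SELECT c.id, p.name AS customer, c.quantity FROM orders c JOIN customers p ON c.customer_id = p.id WHERE c.quantity > 4

Execution result:
id | customer | quantity
2 | Henry Smith | 5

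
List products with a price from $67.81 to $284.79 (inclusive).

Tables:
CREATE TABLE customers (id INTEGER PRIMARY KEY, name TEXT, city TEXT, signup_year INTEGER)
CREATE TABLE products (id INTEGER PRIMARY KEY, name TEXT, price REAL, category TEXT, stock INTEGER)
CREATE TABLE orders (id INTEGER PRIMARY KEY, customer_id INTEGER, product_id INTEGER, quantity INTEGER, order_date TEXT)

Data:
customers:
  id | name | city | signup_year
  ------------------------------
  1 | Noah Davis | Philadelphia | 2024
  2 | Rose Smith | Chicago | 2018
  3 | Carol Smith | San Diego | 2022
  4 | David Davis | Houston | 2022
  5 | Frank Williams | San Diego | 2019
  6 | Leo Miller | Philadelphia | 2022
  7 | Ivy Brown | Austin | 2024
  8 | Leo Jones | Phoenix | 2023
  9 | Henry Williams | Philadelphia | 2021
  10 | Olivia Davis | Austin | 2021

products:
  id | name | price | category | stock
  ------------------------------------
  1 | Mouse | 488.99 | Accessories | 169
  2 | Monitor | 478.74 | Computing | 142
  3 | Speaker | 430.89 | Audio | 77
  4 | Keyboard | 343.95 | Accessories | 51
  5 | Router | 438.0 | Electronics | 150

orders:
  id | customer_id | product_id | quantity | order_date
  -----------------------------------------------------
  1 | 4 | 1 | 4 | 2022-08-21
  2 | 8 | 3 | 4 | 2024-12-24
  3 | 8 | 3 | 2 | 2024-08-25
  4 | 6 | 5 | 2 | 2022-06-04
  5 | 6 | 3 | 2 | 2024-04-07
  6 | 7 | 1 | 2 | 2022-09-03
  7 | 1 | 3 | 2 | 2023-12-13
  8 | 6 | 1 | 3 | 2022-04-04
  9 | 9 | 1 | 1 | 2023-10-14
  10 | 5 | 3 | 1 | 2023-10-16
SELECT name, price FROM products WHERE price BETWEEN 67.81 AND 284.79

Execution result:
(no rows)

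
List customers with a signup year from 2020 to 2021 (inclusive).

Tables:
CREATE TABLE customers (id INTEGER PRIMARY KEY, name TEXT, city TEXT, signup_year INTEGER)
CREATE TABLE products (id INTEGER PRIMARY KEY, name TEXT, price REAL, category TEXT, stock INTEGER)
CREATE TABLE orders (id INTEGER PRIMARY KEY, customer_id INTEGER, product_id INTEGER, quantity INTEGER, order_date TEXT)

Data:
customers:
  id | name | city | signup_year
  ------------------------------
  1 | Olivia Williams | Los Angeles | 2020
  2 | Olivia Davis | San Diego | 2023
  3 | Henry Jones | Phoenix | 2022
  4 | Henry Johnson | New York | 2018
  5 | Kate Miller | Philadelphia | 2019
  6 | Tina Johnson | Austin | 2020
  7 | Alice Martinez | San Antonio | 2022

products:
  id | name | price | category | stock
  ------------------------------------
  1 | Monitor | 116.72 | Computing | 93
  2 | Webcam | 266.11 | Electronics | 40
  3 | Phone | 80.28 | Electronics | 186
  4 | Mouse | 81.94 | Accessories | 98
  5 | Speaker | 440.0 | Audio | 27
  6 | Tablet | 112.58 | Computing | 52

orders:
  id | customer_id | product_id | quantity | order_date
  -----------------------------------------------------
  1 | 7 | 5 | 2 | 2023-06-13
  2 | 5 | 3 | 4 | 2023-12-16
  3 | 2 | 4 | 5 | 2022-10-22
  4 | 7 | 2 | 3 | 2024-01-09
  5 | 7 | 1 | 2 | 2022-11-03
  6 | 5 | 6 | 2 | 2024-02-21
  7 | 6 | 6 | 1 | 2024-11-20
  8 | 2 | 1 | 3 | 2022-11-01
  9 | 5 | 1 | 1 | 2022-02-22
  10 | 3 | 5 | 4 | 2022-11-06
SELECT name, signup_year FROM customers WHERE signup_year BETWEEN 2020 AND 2021

Execution result:
name | signup_year
Olivia Williams | 2020
Tina Johnson | 2020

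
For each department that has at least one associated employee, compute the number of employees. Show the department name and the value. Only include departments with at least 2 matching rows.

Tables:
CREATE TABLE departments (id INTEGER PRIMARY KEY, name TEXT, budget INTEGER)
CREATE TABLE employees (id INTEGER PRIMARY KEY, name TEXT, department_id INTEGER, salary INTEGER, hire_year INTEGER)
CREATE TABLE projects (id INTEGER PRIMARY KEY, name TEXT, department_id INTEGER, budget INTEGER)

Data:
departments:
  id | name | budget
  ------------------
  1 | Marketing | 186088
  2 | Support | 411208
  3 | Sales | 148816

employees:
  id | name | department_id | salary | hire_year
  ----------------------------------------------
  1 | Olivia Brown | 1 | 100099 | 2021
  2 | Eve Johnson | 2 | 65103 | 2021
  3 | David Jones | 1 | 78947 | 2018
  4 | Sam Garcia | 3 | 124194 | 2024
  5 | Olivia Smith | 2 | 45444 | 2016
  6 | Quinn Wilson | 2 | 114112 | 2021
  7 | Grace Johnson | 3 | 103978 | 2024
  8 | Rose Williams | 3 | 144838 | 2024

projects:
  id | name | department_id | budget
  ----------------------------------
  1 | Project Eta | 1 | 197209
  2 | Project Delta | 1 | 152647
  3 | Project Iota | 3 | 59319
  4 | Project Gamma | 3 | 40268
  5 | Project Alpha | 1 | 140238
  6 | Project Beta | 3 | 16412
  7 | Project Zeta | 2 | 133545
SELECT p.name, COUNT(*) AS n FROM employees c JOIN departments p ON c.department_id = p.id GROUP BY p.id, p.name HAVING COUNT(*) >= 2

Execution result:
name | n
Marketing | 2
Support | 3
Sales | 3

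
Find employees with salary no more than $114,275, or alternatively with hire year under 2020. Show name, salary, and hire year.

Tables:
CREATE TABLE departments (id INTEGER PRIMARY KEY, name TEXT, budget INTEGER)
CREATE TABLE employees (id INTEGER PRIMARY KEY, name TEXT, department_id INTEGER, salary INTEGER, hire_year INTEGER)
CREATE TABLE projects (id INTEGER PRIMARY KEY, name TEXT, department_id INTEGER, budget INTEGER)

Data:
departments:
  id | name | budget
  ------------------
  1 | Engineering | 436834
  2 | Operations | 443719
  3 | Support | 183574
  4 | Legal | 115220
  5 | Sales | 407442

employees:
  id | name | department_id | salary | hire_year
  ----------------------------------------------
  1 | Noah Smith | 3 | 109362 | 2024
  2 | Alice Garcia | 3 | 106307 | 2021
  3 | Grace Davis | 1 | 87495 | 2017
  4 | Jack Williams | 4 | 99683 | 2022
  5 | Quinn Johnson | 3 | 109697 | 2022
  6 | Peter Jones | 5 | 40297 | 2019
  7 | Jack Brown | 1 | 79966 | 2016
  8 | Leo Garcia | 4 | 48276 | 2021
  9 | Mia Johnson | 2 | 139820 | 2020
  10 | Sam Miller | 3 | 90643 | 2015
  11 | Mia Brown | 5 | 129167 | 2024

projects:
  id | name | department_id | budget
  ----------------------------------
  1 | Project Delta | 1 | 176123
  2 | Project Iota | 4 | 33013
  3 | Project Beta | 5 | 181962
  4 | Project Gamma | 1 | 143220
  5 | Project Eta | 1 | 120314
SELECT name, salary, hire_year FROM employees WHERE salary <= 114275 OR hire_year < 2020

Execution result:
name | salary | hire_year
Noah Smith | 109362 | 2024
Alice Garcia | 106307 | 2021
Grace Davis | 87495 | 2017
Jack Williams | 99683 | 2022
Quinn Johnson | 109697 | 2022
Peter Jones | 40297 | 2019
Jack Brown | 79966 | 2016
Leo Garcia | 48276 | 2021
Sam Miller | 90643 | 2015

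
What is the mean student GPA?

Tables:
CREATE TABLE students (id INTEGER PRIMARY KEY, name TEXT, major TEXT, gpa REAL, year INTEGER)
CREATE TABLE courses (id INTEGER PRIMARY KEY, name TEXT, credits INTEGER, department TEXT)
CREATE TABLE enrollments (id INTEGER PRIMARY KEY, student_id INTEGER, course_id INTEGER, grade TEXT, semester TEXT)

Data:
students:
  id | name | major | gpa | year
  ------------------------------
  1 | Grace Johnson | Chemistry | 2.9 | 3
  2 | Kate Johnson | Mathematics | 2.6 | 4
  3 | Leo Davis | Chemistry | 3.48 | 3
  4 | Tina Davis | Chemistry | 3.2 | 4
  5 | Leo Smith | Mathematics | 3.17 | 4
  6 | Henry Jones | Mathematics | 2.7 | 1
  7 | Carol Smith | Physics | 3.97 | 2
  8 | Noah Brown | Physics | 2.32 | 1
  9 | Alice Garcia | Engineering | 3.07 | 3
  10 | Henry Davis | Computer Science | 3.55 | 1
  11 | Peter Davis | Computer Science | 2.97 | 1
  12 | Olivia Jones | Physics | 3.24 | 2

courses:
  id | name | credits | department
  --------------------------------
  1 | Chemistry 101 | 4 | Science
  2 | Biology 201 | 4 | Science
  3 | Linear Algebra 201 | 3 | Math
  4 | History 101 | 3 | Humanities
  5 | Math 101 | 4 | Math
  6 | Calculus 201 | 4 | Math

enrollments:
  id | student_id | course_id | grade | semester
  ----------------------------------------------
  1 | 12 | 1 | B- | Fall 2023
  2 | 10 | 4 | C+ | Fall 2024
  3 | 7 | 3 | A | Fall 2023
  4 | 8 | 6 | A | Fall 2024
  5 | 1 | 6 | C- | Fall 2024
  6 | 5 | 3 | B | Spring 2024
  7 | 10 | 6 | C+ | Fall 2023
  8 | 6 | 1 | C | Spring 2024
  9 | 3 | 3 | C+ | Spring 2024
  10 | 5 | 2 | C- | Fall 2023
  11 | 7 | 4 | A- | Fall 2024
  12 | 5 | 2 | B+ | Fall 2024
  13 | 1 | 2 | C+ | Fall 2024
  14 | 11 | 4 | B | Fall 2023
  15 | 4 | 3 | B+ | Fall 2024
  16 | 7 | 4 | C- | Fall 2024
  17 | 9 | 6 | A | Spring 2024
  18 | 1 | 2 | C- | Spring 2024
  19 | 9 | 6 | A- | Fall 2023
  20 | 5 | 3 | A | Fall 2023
SELECT AVG(gpa) FROM students

Execution result:
3.10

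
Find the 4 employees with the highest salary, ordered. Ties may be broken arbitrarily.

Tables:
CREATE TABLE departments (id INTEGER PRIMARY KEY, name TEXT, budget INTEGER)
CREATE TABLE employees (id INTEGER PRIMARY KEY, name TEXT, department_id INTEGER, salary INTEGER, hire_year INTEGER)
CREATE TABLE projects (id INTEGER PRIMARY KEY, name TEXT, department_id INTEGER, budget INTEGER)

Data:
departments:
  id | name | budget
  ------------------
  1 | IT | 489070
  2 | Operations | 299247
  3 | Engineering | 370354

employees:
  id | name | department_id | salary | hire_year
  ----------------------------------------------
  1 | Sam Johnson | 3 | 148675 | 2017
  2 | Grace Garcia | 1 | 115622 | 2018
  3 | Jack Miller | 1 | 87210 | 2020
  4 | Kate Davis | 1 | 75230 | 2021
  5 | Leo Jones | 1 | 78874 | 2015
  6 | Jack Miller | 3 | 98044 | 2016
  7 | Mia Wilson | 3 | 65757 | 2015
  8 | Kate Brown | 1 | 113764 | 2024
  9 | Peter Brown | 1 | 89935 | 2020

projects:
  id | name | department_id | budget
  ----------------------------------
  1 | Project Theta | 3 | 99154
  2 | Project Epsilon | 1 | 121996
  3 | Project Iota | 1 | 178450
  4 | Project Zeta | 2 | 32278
SELECT name, salary FROM employees ORDER BY salary DESC LIMIT 4

Execution result:
name | salary
Sam Johnson | 148675
Grace Garcia | 115622
Kate Brown | 113764
Jack Miller | 98044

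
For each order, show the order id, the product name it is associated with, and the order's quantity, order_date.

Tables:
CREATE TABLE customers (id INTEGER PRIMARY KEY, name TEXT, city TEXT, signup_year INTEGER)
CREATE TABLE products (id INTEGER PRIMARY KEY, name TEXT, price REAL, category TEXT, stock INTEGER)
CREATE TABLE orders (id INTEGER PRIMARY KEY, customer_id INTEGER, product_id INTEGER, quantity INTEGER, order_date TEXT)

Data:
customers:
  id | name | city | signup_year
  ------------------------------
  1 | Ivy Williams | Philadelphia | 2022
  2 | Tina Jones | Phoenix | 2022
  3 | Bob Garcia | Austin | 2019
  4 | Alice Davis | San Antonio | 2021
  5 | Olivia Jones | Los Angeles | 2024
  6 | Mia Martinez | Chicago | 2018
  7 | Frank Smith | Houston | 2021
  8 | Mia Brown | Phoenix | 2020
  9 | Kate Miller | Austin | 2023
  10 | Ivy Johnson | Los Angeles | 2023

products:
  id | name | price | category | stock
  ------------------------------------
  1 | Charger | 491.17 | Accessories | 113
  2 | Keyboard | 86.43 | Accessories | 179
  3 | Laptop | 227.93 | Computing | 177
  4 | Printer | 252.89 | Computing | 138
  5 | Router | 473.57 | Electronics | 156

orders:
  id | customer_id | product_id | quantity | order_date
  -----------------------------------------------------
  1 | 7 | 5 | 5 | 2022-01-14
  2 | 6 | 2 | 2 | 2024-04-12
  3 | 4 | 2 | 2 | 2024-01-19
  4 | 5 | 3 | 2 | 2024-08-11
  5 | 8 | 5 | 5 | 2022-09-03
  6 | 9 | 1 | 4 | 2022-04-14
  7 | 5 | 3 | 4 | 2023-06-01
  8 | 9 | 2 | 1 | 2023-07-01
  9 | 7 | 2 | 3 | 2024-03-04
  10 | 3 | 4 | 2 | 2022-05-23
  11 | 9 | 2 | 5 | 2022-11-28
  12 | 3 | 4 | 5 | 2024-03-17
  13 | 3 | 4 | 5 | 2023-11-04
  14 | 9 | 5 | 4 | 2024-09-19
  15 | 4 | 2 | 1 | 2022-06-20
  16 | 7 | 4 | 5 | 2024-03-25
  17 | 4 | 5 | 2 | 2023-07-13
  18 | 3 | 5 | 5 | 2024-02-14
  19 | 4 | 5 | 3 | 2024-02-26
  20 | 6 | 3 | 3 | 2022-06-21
SELECT c.id, p.name AS product, c.quantity, c.order_date FROM orders c JOIN products p ON c.product_id = p.id

Execution result:
id | product | quantity | order_date
1 | Router | 5 | 2022-01-14
2 | Keyboard | 2 | 2024-04-12
3 | Keyboard | 2 | 2024-01-19
4 | Laptop | 2 | 2024-08-11
5 | Router | 5 | 2022-09-03
6 | Charger | 4 | 2022-04-14
7 | Laptop | 4 | 2023-06-01
8 | Keyboard | 1 | 2023-07-01
9 | Keyboard | 3 | 2024-03-04
10 | Printer | 2 | 2022-05-23
11 | Keyboard | 5 | 2022-11-28
12 | Printer | 5 | 2024-03-17
13 | Printer | 5 | 2023-11-04
14 | Router | 4 | 2024-09-19
15 | Keyboard | 1 | 2022-06-20
16 | Printer | 5 | 2024-03-25
17 | Router | 2 | 2023-07-13
18 | Router | 5 | 2024-02-14
19 | Router | 3 | 2024-02-26
20 | Laptop | 3 | 2022-06-21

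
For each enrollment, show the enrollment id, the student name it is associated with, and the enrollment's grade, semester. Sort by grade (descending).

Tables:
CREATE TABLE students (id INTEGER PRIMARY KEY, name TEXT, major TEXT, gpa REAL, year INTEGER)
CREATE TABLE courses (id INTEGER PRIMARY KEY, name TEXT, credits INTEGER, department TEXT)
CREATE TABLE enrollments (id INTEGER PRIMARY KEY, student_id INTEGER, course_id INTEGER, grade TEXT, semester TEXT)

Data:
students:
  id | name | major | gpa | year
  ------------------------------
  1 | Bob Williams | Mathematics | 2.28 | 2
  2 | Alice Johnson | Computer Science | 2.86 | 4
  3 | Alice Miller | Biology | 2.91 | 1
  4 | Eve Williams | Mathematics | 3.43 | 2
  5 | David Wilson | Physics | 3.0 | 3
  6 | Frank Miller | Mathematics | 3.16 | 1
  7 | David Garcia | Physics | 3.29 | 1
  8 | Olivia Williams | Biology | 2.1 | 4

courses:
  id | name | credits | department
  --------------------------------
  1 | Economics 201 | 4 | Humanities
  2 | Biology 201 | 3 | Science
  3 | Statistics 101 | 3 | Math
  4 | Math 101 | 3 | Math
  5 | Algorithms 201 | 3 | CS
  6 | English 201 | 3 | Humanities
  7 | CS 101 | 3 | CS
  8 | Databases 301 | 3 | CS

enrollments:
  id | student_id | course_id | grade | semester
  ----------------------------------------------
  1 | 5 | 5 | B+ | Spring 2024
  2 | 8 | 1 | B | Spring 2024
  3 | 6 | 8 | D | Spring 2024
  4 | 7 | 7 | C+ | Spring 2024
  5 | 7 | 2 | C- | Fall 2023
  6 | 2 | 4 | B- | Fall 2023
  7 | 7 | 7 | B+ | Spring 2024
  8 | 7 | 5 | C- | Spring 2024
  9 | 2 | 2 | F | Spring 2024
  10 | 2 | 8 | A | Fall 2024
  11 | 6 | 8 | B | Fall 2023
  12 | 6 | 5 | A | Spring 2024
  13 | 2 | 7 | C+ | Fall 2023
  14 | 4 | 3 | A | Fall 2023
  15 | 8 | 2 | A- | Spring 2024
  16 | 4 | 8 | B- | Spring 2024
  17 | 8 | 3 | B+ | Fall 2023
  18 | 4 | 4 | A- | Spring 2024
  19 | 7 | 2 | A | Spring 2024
SELECT c.id, p.name AS student, c.grade, c.semester FROM enrollments c JOIN students p ON c.student_id = p.id ORDER BY c.grade DESC

Execution result:
id | student | grade | semester
9 | Alice Johnson | F | Spring 2024
3 | Frank Miller | D | Spring 2024
5 | David Garcia | C- | Fall 2023
8 | David Garcia | C- | Spring 2024
4 | David Garcia | C+ | Spring 2024
13 | Alice Johnson | C+ | Fall 2023
6 | Alice Johnson | B- | Fall 2023
16 | Eve Williams | B- | Spring 2024
1 | David Wilson | B+ | Spring 2024
7 | David Garcia | B+ | Spring 2024
17 | Olivia Williams | B+ | Fall 2023
2 | Olivia Williams | B | Spring 2024
11 | Frank Miller | B | Fall 2023
15 | Olivia Williams | A- | Spring 2024
18 | Eve Williams | A- | Spring 2024
10 | Alice Johnson | A | Fall 2024
12 | Frank Miller | A | Spring 2024
14 | Eve Williams | A | Fall 2023
19 | David Garcia | A | Spring 2024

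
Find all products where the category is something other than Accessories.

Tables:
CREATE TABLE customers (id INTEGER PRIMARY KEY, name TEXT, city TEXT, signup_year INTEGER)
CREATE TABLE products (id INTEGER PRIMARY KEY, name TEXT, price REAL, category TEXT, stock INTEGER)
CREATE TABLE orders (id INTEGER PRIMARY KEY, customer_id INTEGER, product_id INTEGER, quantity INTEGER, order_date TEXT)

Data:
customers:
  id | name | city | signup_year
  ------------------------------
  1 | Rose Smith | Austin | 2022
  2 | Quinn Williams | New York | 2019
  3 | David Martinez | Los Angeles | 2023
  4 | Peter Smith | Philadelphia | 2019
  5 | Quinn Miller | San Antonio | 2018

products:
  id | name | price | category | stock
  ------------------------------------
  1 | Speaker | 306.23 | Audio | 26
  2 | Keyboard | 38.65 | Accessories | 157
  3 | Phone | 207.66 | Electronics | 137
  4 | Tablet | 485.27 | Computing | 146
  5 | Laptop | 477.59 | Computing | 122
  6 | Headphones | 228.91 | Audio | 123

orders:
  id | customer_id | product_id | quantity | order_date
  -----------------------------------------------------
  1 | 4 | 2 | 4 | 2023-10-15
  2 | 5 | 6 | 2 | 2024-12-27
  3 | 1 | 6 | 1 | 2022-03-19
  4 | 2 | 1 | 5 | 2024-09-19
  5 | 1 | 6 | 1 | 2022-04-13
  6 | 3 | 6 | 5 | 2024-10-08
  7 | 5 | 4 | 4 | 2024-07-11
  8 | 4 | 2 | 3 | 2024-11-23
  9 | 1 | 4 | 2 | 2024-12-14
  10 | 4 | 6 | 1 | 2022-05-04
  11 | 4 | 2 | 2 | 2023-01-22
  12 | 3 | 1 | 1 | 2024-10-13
SELECT name, category FROM products WHERE category <> 'Accessories'

Execution result:
name | category
Speaker | Audio
Phone | Electronics
Tablet | Computing
Laptop | Computing
Headphones | Audio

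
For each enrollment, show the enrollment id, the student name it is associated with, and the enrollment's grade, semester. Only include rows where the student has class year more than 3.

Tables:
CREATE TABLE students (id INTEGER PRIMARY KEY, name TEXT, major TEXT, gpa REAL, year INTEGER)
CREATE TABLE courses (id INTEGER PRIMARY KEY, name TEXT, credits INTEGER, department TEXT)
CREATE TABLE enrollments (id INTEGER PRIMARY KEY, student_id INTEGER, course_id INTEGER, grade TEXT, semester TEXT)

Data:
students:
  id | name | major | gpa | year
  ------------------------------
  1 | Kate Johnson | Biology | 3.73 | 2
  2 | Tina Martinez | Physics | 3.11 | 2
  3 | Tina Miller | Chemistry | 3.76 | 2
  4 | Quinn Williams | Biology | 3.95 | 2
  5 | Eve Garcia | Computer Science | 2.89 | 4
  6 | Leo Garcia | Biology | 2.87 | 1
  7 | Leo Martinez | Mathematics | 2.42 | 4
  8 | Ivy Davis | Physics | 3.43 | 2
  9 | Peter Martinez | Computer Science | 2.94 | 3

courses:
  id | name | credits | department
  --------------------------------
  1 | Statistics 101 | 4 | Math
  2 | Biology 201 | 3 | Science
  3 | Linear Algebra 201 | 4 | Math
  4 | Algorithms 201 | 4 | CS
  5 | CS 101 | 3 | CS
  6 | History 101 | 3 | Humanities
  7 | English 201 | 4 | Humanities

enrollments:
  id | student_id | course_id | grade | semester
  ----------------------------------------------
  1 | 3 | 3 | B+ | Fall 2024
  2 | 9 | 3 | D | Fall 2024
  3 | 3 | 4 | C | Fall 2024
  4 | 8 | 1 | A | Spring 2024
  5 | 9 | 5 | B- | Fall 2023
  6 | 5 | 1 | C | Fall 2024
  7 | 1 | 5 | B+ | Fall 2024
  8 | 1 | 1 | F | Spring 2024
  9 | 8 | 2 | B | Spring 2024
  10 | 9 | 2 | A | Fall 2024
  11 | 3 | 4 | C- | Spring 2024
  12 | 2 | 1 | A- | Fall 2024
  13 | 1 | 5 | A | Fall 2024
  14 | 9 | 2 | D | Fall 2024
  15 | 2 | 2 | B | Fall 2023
SELECT c.id, p.name AS student, c.grade, c.semester FROM enrollments c JOIN students p ON c.student_id = p.id WHERE p.year > 3

Execution result:
id | student | grade | semester
6 | Eve Garcia | C | Fall 2024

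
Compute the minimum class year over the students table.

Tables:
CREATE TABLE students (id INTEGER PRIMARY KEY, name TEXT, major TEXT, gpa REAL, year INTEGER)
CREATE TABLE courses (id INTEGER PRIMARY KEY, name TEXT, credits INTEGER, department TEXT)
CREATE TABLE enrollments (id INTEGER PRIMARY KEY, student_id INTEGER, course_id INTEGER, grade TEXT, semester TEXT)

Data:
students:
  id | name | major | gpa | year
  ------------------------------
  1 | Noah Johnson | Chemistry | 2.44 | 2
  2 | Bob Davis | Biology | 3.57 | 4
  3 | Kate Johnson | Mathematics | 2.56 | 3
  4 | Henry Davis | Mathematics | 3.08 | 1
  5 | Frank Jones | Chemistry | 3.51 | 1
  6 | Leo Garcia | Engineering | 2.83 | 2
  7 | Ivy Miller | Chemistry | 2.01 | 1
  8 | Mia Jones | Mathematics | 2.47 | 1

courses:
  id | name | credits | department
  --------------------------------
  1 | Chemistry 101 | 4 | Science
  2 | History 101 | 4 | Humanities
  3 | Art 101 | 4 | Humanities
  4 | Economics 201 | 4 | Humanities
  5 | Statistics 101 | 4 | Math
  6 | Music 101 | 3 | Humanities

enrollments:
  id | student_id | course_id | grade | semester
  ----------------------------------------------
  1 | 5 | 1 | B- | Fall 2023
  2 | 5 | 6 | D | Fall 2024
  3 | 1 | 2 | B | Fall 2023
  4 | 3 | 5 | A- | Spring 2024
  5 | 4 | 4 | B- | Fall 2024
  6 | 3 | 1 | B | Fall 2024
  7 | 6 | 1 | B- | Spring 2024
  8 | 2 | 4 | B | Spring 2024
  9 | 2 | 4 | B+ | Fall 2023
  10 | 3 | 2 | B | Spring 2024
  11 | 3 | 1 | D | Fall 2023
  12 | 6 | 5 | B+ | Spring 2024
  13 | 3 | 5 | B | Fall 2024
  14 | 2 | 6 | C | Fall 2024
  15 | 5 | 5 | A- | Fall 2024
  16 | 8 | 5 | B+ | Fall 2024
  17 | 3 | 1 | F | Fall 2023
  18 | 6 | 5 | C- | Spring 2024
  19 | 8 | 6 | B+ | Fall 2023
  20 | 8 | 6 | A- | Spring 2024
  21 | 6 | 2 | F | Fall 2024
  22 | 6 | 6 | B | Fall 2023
SELECT MIN(year) FROM students

Execution result:
1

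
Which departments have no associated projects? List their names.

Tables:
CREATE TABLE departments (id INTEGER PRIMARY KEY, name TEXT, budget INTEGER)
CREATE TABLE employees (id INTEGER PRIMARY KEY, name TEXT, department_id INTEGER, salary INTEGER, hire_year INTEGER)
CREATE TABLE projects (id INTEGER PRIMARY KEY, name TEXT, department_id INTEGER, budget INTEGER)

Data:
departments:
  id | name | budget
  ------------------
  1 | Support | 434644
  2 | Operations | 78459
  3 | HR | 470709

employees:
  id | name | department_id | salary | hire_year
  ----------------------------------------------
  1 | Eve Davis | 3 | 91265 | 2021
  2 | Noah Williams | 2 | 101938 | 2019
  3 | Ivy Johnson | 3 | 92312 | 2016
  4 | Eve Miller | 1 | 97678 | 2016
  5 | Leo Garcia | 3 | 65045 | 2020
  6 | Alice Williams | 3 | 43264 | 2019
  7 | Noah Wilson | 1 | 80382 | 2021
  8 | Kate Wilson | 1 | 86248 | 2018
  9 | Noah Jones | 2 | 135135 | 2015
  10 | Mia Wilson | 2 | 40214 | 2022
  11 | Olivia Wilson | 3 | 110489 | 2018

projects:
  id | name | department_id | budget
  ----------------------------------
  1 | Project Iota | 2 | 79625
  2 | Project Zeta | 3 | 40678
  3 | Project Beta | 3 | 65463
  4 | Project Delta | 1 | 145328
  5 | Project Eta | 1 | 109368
SELECT p.name FROM departments p LEFT JOIN projects c ON c.department_id = p.id WHERE c.id IS NULL

Execution result:
(no rows)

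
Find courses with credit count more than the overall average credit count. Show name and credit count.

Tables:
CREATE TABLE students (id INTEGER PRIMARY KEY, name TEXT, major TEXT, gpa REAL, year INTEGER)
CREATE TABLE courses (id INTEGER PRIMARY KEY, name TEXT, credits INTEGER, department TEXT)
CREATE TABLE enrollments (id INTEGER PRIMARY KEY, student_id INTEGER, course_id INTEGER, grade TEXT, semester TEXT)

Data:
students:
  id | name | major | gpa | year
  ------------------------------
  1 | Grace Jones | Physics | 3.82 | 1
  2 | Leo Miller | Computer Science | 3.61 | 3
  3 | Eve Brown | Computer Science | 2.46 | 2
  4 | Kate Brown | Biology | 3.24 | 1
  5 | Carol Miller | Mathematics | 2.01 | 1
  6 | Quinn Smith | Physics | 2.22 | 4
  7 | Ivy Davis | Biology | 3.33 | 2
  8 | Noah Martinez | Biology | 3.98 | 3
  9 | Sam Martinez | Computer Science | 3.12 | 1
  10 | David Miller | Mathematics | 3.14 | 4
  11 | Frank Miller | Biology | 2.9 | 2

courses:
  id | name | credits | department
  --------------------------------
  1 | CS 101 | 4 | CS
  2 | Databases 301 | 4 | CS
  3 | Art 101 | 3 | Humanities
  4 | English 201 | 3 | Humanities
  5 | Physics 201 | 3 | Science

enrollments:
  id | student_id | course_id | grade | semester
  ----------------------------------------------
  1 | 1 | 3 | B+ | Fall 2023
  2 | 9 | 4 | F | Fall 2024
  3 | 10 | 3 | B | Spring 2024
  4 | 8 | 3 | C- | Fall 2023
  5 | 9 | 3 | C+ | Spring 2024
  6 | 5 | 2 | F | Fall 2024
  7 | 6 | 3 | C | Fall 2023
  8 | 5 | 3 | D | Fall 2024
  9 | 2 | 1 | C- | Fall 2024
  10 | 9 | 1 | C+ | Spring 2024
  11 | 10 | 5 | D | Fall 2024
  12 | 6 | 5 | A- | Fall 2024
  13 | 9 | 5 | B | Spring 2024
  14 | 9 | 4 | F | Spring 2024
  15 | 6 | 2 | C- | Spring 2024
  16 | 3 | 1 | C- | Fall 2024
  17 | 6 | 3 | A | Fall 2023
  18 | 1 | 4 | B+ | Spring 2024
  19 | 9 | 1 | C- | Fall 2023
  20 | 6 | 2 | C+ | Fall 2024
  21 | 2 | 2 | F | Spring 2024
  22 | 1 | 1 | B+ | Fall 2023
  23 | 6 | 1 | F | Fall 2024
SELECT name, credits FROM courses WHERE credits > (SELECT AVG(credits) FROM courses)

Execution result:
name | credits
CS 101 | 4
Databases 301 | 4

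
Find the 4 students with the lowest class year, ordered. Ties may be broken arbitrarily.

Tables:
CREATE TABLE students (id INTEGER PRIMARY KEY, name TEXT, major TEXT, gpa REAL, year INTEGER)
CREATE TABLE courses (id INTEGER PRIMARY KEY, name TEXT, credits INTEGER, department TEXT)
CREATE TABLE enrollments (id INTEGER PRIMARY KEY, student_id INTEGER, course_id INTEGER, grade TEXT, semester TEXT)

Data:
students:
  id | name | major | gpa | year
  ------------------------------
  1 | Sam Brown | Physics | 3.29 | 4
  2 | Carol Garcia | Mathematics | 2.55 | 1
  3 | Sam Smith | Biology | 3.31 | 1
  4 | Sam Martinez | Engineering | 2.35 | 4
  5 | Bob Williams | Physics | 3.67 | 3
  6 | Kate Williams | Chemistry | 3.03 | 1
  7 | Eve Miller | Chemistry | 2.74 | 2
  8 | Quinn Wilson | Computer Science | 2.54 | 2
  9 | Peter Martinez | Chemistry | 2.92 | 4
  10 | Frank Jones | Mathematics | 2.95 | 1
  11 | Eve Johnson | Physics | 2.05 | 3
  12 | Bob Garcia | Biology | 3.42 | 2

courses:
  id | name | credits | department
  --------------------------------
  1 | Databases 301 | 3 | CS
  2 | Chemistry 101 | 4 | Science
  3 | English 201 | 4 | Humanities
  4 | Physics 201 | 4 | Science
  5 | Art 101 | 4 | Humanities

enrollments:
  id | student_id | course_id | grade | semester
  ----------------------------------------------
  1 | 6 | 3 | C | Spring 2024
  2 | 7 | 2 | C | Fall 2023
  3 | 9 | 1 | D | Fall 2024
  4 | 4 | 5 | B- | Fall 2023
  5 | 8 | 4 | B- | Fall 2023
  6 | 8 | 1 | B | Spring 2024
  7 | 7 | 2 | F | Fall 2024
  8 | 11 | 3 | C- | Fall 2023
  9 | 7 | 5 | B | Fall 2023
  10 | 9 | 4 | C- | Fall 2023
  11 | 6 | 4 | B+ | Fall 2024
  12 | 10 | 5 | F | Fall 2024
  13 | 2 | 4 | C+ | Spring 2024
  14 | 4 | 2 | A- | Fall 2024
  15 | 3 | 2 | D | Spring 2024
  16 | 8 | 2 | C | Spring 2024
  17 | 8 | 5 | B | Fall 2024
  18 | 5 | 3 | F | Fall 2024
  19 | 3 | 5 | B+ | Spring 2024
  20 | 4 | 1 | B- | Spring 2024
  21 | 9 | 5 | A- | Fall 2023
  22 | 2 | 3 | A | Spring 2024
SELECT name, year FROM students ORDER BY year ASC LIMIT 4

Execution result:
name | year
Carol Garcia | 1
Sam Smith | 1
Kate Williams | 1
Frank Jones | 1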